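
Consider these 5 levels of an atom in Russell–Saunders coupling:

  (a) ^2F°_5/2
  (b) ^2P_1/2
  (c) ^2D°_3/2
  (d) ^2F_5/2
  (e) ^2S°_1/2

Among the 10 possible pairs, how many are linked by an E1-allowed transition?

(a)–(b): forbidden (ΔL, ΔJ).
(a)–(c): forbidden (parity).
(a)–(d): allowed.
(a)–(e): forbidden (parity, ΔL, ΔJ).
(b)–(c): allowed.
(b)–(d): forbidden (parity, ΔL, ΔJ).
(b)–(e): allowed.
(c)–(d): allowed.
(c)–(e): forbidden (parity, ΔL).
(d)–(e): forbidden (ΔL, ΔJ).
Allowed pairs: 4 of 10.

4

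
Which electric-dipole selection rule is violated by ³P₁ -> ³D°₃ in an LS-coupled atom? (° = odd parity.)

Initial level: S=1, L=1, J=1, parity even. Final level: S=1, L=2, J=3, parity odd.
ΔL = 0, ±1 (not L=0↔0): L: 1 → 2, ΔL = +1 — ok.
Parity must change: even → odd — ok.
ΔS = 0: S: 1 → 1 — ok.
ΔJ = 0, ±1 (not J=0↔0): J: 1 → 3, ΔJ = +2 — fails.

the ΔJ = 0, ±1 rule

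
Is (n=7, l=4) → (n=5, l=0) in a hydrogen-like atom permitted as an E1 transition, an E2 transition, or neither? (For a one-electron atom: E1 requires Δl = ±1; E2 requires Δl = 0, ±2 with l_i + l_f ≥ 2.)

Δl = 0 − 4 = -4; l_i + l_f = 4.
E1 (Δl = ±1): not satisfied.
E2 (Δl = 0,±2, l_i+l_f ≥ 2): not satisfied.

neither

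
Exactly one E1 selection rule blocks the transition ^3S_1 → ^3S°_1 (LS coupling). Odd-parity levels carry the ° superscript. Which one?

the L=0 ↔ L=0 exclusion

ΔJ = 0, ±1 (not J=0↔0): J: 1 → 1, ΔJ = +0 — satisfied.
ΔL = 0, ±1 (not L=0↔0): L: 0 → 0, ΔL = +0 — violated.
Parity must change: even → odd — satisfied.
ΔS = 0: S: 1 → 1 — satisfied.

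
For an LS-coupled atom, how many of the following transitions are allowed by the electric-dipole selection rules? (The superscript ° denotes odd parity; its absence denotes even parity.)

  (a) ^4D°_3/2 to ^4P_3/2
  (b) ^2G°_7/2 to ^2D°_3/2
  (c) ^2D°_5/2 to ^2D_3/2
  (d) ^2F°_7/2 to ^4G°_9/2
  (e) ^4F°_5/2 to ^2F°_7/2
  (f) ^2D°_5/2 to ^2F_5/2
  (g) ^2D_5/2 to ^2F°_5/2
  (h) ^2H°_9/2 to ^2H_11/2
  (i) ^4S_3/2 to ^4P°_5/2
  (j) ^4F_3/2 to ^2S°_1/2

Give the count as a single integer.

(a) allowed
(b) forbidden (parity, ΔL, ΔJ fail)
(c) allowed
(d) forbidden (parity, ΔS fail)
(e) forbidden (parity, ΔS fail)
(f) allowed
(g) allowed
(h) allowed
(i) allowed
(j) forbidden (ΔS, ΔL fail)
Total allowed: 6 of 10.

6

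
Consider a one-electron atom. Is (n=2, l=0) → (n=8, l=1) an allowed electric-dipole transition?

allowed

Initial l = 0, final l = 1, so Δl = +1. E1 requires Δl = ±1: passes.
All E1 selection rules are satisfied.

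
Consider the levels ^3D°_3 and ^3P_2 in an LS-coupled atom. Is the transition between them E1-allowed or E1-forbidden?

allowed

Initial level: S=1, L=2, J=3, parity odd. Final level: S=1, L=1, J=2, parity even.
Parity must change: odd → even — ok.
ΔS = 0: S: 1 → 1 — ok.
ΔL = 0, ±1 (not L=0↔0): L: 2 → 1, ΔL = -1 — ok.
ΔJ = 0, ±1 (not J=0↔0): J: 3 → 2, ΔJ = -1 — ok.
All four E1 rules are satisfied.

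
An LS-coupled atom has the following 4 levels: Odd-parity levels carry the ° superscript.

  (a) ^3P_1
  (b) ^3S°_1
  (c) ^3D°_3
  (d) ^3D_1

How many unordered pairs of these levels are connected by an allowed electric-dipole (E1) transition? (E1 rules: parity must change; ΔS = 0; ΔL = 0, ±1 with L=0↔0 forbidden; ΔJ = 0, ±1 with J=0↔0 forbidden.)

(a)–(b): allowed.
(a)–(c): forbidden (ΔJ).
(a)–(d): forbidden (parity).
(b)–(c): forbidden (parity, ΔL, ΔJ).
(b)–(d): forbidden (ΔL).
(c)–(d): forbidden (ΔJ).
Allowed pairs: 1 of 6.

1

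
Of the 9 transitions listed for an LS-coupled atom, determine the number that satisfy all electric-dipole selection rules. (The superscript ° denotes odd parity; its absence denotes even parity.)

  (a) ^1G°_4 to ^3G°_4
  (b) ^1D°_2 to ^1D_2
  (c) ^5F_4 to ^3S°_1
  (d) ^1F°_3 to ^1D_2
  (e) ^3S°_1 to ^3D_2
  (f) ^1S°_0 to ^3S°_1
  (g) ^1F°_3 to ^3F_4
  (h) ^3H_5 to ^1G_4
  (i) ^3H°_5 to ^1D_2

2

(a) forbidden (parity, ΔS fail)
(b) allowed
(c) forbidden (ΔS, ΔL, ΔJ fail)
(d) allowed
(e) forbidden (ΔL fails)
(f) forbidden (parity, ΔS, ΔL fail)
(g) forbidden (ΔS fails)
(h) forbidden (parity, ΔS fail)
(i) forbidden (ΔS, ΔL, ΔJ fail)
Total allowed: 2 of 9.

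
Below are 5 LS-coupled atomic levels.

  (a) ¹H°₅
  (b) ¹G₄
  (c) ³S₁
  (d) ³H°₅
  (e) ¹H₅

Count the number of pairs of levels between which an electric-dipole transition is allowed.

(a)–(b): allowed.
(a)–(c): forbidden (ΔS, ΔL, ΔJ).
(a)–(d): forbidden (parity, ΔS).
(a)–(e): allowed.
(b)–(c): forbidden (parity, ΔS, ΔL, ΔJ).
(b)–(d): forbidden (ΔS).
(b)–(e): forbidden (parity).
(c)–(d): forbidden (ΔL, ΔJ).
(c)–(e): forbidden (parity, ΔS, ΔL, ΔJ).
(d)–(e): forbidden (ΔS).
Allowed pairs: 2 of 10.

2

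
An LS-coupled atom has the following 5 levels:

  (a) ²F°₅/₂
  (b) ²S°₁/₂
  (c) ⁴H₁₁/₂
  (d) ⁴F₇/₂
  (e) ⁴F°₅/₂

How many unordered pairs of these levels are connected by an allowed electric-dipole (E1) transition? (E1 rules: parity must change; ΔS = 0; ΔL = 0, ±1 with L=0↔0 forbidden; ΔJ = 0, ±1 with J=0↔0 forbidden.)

1

(a)–(b): forbidden (parity, ΔL, ΔJ).
(a)–(c): forbidden (ΔS, ΔL, ΔJ).
(a)–(d): forbidden (ΔS).
(a)–(e): forbidden (parity, ΔS).
(b)–(c): forbidden (ΔS, ΔL, ΔJ).
(b)–(d): forbidden (ΔS, ΔL, ΔJ).
(b)–(e): forbidden (parity, ΔS, ΔL, ΔJ).
(c)–(d): forbidden (parity, ΔL, ΔJ).
(c)–(e): forbidden (ΔL, ΔJ).
(d)–(e): allowed.
Allowed pairs: 1 of 10.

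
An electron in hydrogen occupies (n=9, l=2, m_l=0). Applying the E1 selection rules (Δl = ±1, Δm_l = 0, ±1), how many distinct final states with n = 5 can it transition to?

6

E1 requires Δl = ±1, so l_f ∈ {1, 3}; with 0 ≤ l_f ≤ n_f−1 = 4, the allowed l_f values are {1, 3}.
For l_f = 1: m_f ∈ {m_i−1, m_i, m_i+1} ∩ [−1, 1] = {-1, 0, 1} → 3 states.
For l_f = 3: m_f ∈ {m_i−1, m_i, m_i+1} ∩ [−3, 3] = {-1, 0, 1} → 3 states.
Total: 6.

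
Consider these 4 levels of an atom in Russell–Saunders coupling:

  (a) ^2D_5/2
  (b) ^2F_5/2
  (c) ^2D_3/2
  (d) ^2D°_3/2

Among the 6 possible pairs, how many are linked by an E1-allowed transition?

(a)–(b): forbidden (parity).
(a)–(c): forbidden (parity).
(a)–(d): allowed.
(b)–(c): forbidden (parity).
(b)–(d): allowed.
(c)–(d): allowed.
Allowed pairs: 3 of 6.

3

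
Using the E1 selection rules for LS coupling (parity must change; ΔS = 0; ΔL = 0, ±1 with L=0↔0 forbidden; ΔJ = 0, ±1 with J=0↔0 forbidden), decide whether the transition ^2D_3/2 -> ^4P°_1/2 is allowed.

forbidden

Parity must change: even → odd — ok.
ΔS = 0: S: 1/2 → 3/2 — fails.
ΔL = 0, ±1 (not L=0↔0): L: 2 → 1, ΔL = -1 — ok.
ΔJ = 0, ±1 (not J=0↔0): J: 3/2 → 1/2, ΔJ = -1 — ok.
Rule(s) violated: ΔS.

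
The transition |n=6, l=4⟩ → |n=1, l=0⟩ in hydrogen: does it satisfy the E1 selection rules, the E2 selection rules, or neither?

Δl = 0 − 4 = -4; l_i + l_f = 4.
E1 (Δl = ±1): not satisfied.
E2 (Δl = 0,±2, l_i+l_f ≥ 2): not satisfied.

neither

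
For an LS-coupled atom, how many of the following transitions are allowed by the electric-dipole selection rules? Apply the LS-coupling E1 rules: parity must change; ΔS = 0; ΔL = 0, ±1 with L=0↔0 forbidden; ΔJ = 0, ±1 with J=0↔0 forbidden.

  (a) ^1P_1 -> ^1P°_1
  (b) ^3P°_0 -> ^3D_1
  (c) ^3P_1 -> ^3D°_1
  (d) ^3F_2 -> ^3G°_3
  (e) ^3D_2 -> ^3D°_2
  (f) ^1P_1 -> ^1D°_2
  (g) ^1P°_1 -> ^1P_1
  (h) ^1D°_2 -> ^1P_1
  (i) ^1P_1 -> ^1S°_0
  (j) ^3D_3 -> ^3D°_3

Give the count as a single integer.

10

(a) allowed
(b) allowed
(c) allowed
(d) allowed
(e) allowed
(f) allowed
(g) allowed
(h) allowed
(i) allowed
(j) allowed
Total allowed: 10 of 10.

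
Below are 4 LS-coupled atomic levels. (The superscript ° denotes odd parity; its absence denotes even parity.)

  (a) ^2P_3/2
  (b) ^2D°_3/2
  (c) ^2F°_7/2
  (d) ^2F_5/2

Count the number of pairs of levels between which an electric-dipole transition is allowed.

3

(a)–(b): allowed.
(a)–(c): forbidden (ΔL, ΔJ).
(a)–(d): forbidden (parity, ΔL).
(b)–(c): forbidden (parity, ΔJ).
(b)–(d): allowed.
(c)–(d): allowed.
Allowed pairs: 3 of 6.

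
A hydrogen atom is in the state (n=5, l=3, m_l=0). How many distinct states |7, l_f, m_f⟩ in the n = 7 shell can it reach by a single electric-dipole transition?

E1 requires Δl = ±1, so l_f ∈ {2, 4}; with 0 ≤ l_f ≤ n_f−1 = 6, the allowed l_f values are {2, 4}.
For l_f = 2: m_f ∈ {m_i−1, m_i, m_i+1} ∩ [−2, 2] = {-1, 0, 1} → 3 states.
For l_f = 4: m_f ∈ {m_i−1, m_i, m_i+1} ∩ [−4, 4] = {-1, 0, 1} → 3 states.
Total: 6.

6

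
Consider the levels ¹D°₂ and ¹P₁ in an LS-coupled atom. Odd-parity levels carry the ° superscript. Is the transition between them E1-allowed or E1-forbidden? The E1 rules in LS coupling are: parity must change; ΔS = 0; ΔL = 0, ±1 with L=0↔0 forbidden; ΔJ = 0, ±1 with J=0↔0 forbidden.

allowed

Initial level: S=0, L=2, J=2, parity odd. Final level: S=0, L=1, J=1, parity even.
Parity must change: odd → even — passes.
ΔS = 0: S: 0 → 0 — passes.
ΔL = 0, ±1 (not L=0↔0): L: 2 → 1, ΔL = -1 — passes.
ΔJ = 0, ±1 (not J=0↔0): J: 2 → 1, ΔJ = -1 — passes.
All four E1 rules are satisfied.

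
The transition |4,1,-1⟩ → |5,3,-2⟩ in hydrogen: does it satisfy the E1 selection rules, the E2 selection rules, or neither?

E2

Δl = 3 − 1 = +2; l_i + l_f = 4.
Δm_l = -1.
E1 (Δl = ±1, |Δm_l| ≤ 1): not satisfied.
E2 (Δl = 0,±2, l_i+l_f ≥ 2, |Δm_l| ≤ 2): satisfied.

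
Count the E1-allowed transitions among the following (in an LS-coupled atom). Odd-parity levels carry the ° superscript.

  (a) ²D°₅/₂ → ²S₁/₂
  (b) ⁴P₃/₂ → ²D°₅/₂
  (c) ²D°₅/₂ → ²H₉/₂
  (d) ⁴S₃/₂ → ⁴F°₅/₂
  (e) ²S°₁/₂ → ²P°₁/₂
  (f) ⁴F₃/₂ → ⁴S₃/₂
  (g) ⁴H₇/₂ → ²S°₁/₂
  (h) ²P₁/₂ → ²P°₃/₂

(a) forbidden (ΔL, ΔJ fail)
(b) forbidden (ΔS fails)
(c) forbidden (ΔL, ΔJ fail)
(d) forbidden (ΔL fails)
(e) forbidden (parity fails)
(f) forbidden (parity, ΔL fail)
(g) forbidden (ΔS, ΔL, ΔJ fail)
(h) allowed
Total allowed: 1 of 8.

1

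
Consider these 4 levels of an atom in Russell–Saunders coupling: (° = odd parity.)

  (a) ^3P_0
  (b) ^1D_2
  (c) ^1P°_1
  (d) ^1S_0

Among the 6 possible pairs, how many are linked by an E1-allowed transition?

2

(a)–(b): forbidden (parity, ΔS, ΔJ).
(a)–(c): forbidden (ΔS).
(a)–(d): forbidden (parity, ΔS, ΔJ).
(b)–(c): allowed.
(b)–(d): forbidden (parity, ΔL, ΔJ).
(c)–(d): allowed.
Allowed pairs: 2 of 6.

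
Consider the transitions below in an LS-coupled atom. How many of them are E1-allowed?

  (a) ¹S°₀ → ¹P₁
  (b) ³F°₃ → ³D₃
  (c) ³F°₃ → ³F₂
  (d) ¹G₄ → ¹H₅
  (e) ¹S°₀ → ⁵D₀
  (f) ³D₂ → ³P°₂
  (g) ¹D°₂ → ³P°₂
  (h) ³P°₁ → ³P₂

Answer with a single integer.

5

(a) allowed
(b) allowed
(c) allowed
(d) forbidden (parity fails)
(e) forbidden (ΔS, ΔL, ΔJ fail)
(f) allowed
(g) forbidden (parity, ΔS fail)
(h) allowed
Total allowed: 5 of 8.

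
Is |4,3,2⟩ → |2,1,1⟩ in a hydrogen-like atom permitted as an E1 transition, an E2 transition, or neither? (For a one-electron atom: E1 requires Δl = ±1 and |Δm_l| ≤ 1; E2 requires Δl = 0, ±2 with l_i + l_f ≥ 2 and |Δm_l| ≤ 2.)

Δl = 1 − 3 = -2; l_i + l_f = 4.
Δm_l = -1.
E1 (Δl = ±1, |Δm_l| ≤ 1): not satisfied.
E2 (Δl = 0,±2, l_i+l_f ≥ 2, |Δm_l| ≤ 2): satisfied.

E2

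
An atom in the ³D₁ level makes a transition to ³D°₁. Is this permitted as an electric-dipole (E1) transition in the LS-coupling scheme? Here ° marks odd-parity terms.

ΔJ = 0, ±1 (not J=0↔0): J: 1 → 1, ΔJ = +0 — ok.
ΔL = 0, ±1 (not L=0↔0): L: 2 → 2, ΔL = +0 — ok.
Parity must change: even → odd — ok.
ΔS = 0: S: 1 → 1 — ok.
All four E1 rules are satisfied.

allowed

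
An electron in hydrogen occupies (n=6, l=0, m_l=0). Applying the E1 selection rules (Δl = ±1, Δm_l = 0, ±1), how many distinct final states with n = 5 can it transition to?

E1 requires Δl = ±1, so l_f ∈ {-1, 1}; with 0 ≤ l_f ≤ n_f−1 = 4, the allowed l_f values are {1}.
For l_f = 1: m_f ∈ {m_i−1, m_i, m_i+1} ∩ [−1, 1] = {-1, 0, 1} → 3 states.
Total: 3.

3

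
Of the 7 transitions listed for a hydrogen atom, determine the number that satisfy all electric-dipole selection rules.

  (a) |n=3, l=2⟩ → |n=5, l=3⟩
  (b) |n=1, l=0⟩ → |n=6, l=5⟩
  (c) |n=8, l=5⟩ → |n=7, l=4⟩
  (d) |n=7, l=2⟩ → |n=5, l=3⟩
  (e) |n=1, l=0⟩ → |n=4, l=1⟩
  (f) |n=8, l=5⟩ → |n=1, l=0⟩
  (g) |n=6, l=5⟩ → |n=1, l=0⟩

(a) allowed
(b) forbidden — Δl = +5 (E1 requires Δl = ±1)
(c) allowed
(d) allowed
(e) allowed
(f) forbidden — Δl = -5 (E1 requires Δl = ±1)
(g) forbidden — Δl = -5 (E1 requires Δl = ±1)
Total allowed: 4 of 7.

4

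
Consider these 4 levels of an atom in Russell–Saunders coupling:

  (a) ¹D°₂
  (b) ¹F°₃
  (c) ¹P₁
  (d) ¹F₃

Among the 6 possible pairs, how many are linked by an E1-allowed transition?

3

(a)–(b): forbidden (parity).
(a)–(c): allowed.
(a)–(d): allowed.
(b)–(c): forbidden (ΔL, ΔJ).
(b)–(d): allowed.
(c)–(d): forbidden (parity, ΔL, ΔJ).
Allowed pairs: 3 of 6.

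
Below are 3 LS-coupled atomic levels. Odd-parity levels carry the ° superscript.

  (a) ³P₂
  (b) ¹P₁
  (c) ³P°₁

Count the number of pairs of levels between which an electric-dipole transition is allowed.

(a)–(b): forbidden (parity, ΔS).
(a)–(c): allowed.
(b)–(c): forbidden (ΔS).
Allowed pairs: 1 of 3.

1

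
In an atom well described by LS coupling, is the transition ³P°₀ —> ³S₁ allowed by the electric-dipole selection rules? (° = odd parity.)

allowed

Initial level: S=1, L=1, J=0, parity odd. Final level: S=1, L=0, J=1, parity even.
Parity must change: odd → even — passes.
ΔS = 0: S: 1 → 1 — passes.
ΔL = 0, ±1 (not L=0↔0): L: 1 → 0, ΔL = -1 — passes.
ΔJ = 0, ±1 (not J=0↔0): J: 0 → 1, ΔJ = +1 — passes.
All four E1 rules are satisfied.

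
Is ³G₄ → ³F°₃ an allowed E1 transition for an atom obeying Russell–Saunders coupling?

Reading off the term symbols: S 1→1, L 4→3, J 4→3, parity even→odd.
ΔS = 0: S: 1 → 1 — satisfied.
Parity must change: even → odd — satisfied.
ΔL = 0, ±1 (not L=0↔0): L: 4 → 3, ΔL = -1 — satisfied.
ΔJ = 0, ±1 (not J=0↔0): J: 4 → 3, ΔJ = -1 — satisfied.
All four E1 rules are satisfied.

allowed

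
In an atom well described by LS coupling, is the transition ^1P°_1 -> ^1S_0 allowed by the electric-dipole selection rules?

allowed

Reading off the term symbols: S 0→0, L 1→0, J 1→0, parity odd→even.
Parity must change: odd → even — passes.
ΔS = 0: S: 0 → 0 — passes.
ΔL = 0, ±1 (not L=0↔0): L: 1 → 0, ΔL = -1 — passes.
ΔJ = 0, ±1 (not J=0↔0): J: 1 → 0, ΔJ = -1 — passes.
All four E1 rules are satisfied.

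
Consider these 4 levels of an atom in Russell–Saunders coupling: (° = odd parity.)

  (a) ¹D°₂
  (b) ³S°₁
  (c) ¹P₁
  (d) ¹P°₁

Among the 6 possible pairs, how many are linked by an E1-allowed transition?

2

(a)–(b): forbidden (parity, ΔS, ΔL).
(a)–(c): allowed.
(a)–(d): forbidden (parity).
(b)–(c): forbidden (ΔS).
(b)–(d): forbidden (parity, ΔS).
(c)–(d): allowed.
Allowed pairs: 2 of 6.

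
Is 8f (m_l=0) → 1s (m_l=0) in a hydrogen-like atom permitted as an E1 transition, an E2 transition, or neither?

neither

Δl = 0 − 3 = -3; l_i + l_f = 3.
Δm_l = +0.
E1 (Δl = ±1, |Δm_l| ≤ 1): not satisfied.
E2 (Δl = 0,±2, l_i+l_f ≥ 2, |Δm_l| ≤ 2): not satisfied.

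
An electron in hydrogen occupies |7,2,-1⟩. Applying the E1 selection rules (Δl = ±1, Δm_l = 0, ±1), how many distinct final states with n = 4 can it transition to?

5

E1 requires Δl = ±1, so l_f ∈ {1, 3}; with 0 ≤ l_f ≤ n_f−1 = 3, the allowed l_f values are {1, 3}.
For l_f = 1: m_f ∈ {m_i−1, m_i, m_i+1} ∩ [−1, 1] = {-1, 0} → 2 states.
For l_f = 3: m_f ∈ {m_i−1, m_i, m_i+1} ∩ [−3, 3] = {-2, -1, 0} → 3 states.
Total: 5.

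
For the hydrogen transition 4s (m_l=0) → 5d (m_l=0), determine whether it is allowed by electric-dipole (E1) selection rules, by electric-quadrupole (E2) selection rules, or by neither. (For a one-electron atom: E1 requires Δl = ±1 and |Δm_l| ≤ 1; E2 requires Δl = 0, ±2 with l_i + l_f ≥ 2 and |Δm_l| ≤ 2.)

E2

Δl = 2 − 0 = +2; l_i + l_f = 2.
Δm_l = +0.
E1 (Δl = ±1, |Δm_l| ≤ 1): not satisfied.
E2 (Δl = 0,±2, l_i+l_f ≥ 2, |Δm_l| ≤ 2): satisfied.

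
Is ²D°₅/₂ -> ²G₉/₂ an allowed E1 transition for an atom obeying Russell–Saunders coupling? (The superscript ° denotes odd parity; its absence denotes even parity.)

forbidden

Reading off the term symbols: S 1/2→1/2, L 2→4, J 5/2→9/2, parity odd→even.
Parity must change: odd → even — satisfied.
ΔS = 0: S: 1/2 → 1/2 — satisfied.
ΔL = 0, ±1 (not L=0↔0): L: 2 → 4, ΔL = +2 — violated.
ΔJ = 0, ±1 (not J=0↔0): J: 5/2 → 9/2, ΔJ = +2 — violated.
Rule(s) violated: ΔL, ΔJ.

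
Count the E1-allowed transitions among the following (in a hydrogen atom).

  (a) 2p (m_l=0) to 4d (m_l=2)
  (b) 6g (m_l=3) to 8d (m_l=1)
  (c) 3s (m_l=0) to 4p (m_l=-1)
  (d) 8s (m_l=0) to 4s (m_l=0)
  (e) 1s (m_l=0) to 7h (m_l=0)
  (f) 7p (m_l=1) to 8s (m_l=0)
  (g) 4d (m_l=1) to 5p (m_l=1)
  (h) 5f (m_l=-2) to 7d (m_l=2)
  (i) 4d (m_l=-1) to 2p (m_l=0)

(a) forbidden — Δm_l = +2 (E1 requires Δm_l = 0, ±1)
(b) forbidden — Δl = -2 (E1 requires Δl = ±1); Δm_l = -2 (E1 requires Δm_l = 0, ±1)
(c) allowed
(d) forbidden — Δl = +0 (E1 requires Δl = ±1)
(e) forbidden — Δl = +5 (E1 requires Δl = ±1)
(f) allowed
(g) allowed
(h) forbidden — Δm_l = +4 (E1 requires Δm_l = 0, ±1)
(i) allowed
Total allowed: 4 of 9.

4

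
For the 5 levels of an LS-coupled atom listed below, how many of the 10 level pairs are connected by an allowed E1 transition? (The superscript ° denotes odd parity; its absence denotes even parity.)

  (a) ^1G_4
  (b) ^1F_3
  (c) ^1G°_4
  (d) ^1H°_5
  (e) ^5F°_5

3

(a)–(b): forbidden (parity).
(a)–(c): allowed.
(a)–(d): allowed.
(a)–(e): forbidden (ΔS).
(b)–(c): allowed.
(b)–(d): forbidden (ΔL, ΔJ).
(b)–(e): forbidden (ΔS, ΔJ).
(c)–(d): forbidden (parity).
(c)–(e): forbidden (parity, ΔS).
(d)–(e): forbidden (parity, ΔS, ΔL).
Allowed pairs: 3 of 10.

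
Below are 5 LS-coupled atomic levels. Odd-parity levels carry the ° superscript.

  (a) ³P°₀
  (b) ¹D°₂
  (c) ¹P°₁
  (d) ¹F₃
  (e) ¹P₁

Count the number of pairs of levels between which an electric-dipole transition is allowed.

(a)–(b): forbidden (parity, ΔS, ΔJ).
(a)–(c): forbidden (parity, ΔS).
(a)–(d): forbidden (ΔS, ΔL, ΔJ).
(a)–(e): forbidden (ΔS).
(b)–(c): forbidden (parity).
(b)–(d): allowed.
(b)–(e): allowed.
(c)–(d): forbidden (ΔL, ΔJ).
(c)–(e): allowed.
(d)–(e): forbidden (parity, ΔL, ΔJ).
Allowed pairs: 3 of 10.

3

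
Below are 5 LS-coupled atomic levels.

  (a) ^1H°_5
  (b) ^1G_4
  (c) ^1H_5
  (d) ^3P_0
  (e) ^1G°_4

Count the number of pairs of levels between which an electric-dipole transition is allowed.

(a)–(b): allowed.
(a)–(c): allowed.
(a)–(d): forbidden (ΔS, ΔL, ΔJ).
(a)–(e): forbidden (parity).
(b)–(c): forbidden (parity).
(b)–(d): forbidden (parity, ΔS, ΔL, ΔJ).
(b)–(e): allowed.
(c)–(d): forbidden (parity, ΔS, ΔL, ΔJ).
(c)–(e): allowed.
(d)–(e): forbidden (ΔS, ΔL, ΔJ).
Allowed pairs: 4 of 10.

4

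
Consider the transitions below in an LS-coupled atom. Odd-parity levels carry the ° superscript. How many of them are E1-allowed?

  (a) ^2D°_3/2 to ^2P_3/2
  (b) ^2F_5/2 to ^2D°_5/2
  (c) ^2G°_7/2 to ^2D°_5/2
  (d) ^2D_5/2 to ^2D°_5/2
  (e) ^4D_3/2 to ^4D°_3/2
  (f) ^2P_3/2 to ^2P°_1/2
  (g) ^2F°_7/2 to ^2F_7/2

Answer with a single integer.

6

(a) allowed
(b) allowed
(c) forbidden (parity, ΔL fail)
(d) allowed
(e) allowed
(f) allowed
(g) allowed
Total allowed: 6 of 7.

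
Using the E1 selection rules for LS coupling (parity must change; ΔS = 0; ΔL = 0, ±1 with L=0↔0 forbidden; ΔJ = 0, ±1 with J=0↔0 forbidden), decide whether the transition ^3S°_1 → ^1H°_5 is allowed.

ΔJ = 0, ±1 (not J=0↔0): J: 1 → 5, ΔJ = +4 — violated.
Parity must change: odd → odd — violated.
ΔL = 0, ±1 (not L=0↔0): L: 0 → 5, ΔL = +5 — violated.
ΔS = 0: S: 1 → 0 — violated.
Rule(s) violated: parity, ΔS, ΔL, ΔJ.

forbidden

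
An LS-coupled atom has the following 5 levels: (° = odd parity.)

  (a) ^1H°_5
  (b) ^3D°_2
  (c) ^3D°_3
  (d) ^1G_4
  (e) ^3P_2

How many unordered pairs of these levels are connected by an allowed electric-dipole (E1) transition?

(a)–(b): forbidden (parity, ΔS, ΔL, ΔJ).
(a)–(c): forbidden (parity, ΔS, ΔL, ΔJ).
(a)–(d): allowed.
(a)–(e): forbidden (ΔS, ΔL, ΔJ).
(b)–(c): forbidden (parity).
(b)–(d): forbidden (ΔS, ΔL, ΔJ).
(b)–(e): allowed.
(c)–(d): forbidden (ΔS, ΔL).
(c)–(e): allowed.
(d)–(e): forbidden (parity, ΔS, ΔL, ΔJ).
Allowed pairs: 3 of 10.

3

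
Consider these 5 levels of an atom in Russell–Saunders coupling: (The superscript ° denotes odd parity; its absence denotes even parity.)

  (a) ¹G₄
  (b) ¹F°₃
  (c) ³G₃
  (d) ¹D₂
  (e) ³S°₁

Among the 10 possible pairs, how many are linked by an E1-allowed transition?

(a)–(b): allowed.
(a)–(c): forbidden (parity, ΔS).
(a)–(d): forbidden (parity, ΔL, ΔJ).
(a)–(e): forbidden (ΔS, ΔL, ΔJ).
(b)–(c): forbidden (ΔS).
(b)–(d): allowed.
(b)–(e): forbidden (parity, ΔS, ΔL, ΔJ).
(c)–(d): forbidden (parity, ΔS, ΔL).
(c)–(e): forbidden (ΔL, ΔJ).
(d)–(e): forbidden (ΔS, ΔL).
Allowed pairs: 2 of 10.

2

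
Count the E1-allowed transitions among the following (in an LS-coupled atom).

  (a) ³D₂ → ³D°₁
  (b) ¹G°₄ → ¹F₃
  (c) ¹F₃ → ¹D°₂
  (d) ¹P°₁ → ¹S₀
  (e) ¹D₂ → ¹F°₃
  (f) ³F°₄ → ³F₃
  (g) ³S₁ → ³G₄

(a) allowed
(b) allowed
(c) allowed
(d) allowed
(e) allowed
(f) allowed
(g) forbidden (parity, ΔL, ΔJ fail)
Total allowed: 6 of 7.

6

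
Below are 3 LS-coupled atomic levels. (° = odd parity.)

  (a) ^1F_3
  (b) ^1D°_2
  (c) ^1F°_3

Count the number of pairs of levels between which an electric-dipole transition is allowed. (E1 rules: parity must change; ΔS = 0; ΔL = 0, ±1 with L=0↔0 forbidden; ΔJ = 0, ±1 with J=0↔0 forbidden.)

(a)–(b): allowed.
(a)–(c): allowed.
(b)–(c): forbidden (parity).
Allowed pairs: 2 of 3.

2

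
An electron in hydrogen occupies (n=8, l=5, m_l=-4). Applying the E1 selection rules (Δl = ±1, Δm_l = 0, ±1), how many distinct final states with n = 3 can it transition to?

0

E1 requires l_f ∈ {4, 6}, but neither lies in [0, 2], so no final state is reachable.
Total: 0.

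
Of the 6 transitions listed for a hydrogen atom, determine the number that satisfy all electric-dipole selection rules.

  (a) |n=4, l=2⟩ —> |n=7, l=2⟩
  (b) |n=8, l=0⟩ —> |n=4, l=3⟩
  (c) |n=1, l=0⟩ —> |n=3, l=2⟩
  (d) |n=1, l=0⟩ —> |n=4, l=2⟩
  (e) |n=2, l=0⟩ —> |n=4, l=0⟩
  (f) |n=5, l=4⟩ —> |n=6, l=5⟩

(a) forbidden — Δl = +0 (E1 requires Δl = ±1)
(b) forbidden — Δl = +3 (E1 requires Δl = ±1)
(c) forbidden — Δl = +2 (E1 requires Δl = ±1)
(d) forbidden — Δl = +2 (E1 requires Δl = ±1)
(e) forbidden — Δl = +0 (E1 requires Δl = ±1)
(f) allowed
Total allowed: 1 of 6.

1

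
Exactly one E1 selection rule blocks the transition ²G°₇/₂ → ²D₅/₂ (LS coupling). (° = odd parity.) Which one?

ΔL = 0, ±1 (not L=0↔0): L: 4 → 2, ΔL = -2 — fails.
ΔJ = 0, ±1 (not J=0↔0): J: 7/2 → 5/2, ΔJ = -1 — passes.
Parity must change: odd → even — passes.
ΔS = 0: S: 1/2 → 1/2 — passes.

the ΔL = 0, ±1 rule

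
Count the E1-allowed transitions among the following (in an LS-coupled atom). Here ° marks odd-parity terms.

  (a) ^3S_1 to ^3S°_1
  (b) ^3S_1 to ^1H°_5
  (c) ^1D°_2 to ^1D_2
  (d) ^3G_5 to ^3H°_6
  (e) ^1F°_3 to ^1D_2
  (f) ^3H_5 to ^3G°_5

4

(a) forbidden (ΔL fails)
(b) forbidden (ΔS, ΔL, ΔJ fail)
(c) allowed
(d) allowed
(e) allowed
(f) allowed
Total allowed: 4 of 6.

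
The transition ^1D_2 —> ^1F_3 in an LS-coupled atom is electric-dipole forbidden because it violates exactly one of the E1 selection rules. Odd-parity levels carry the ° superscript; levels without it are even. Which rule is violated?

parity

ΔS = 0: S: 0 → 0 — satisfied.
Parity must change: even → even — violated.
ΔL = 0, ±1 (not L=0↔0): L: 2 → 3, ΔL = +1 — satisfied.
ΔJ = 0, ±1 (not J=0↔0): J: 2 → 3, ΔJ = +1 — satisfied.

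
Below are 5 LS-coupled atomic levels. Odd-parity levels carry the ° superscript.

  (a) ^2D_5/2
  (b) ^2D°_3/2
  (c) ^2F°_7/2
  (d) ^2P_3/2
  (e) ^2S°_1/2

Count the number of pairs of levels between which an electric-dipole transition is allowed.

(a)–(b): allowed.
(a)–(c): allowed.
(a)–(d): forbidden (parity).
(a)–(e): forbidden (ΔL, ΔJ).
(b)–(c): forbidden (parity, ΔJ).
(b)–(d): allowed.
(b)–(e): forbidden (parity, ΔL).
(c)–(d): forbidden (ΔL, ΔJ).
(c)–(e): forbidden (parity, ΔL, ΔJ).
(d)–(e): allowed.
Allowed pairs: 4 of 10.

4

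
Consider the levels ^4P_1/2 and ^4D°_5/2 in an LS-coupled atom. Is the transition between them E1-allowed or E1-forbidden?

Parity must change: even → odd — ok.
ΔS = 0: S: 3/2 → 3/2 — ok.
ΔL = 0, ±1 (not L=0↔0): L: 1 → 2, ΔL = +1 — ok.
ΔJ = 0, ±1 (not J=0↔0): J: 1/2 → 5/2, ΔJ = +2 — fails.
Rule(s) violated: ΔJ.

forbidden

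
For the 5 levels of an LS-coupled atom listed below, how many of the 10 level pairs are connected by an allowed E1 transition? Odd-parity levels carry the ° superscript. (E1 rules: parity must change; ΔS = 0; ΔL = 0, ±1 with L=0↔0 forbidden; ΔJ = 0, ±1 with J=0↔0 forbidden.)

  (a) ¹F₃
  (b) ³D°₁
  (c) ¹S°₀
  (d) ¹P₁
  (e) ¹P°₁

(a)–(b): forbidden (ΔS, ΔJ).
(a)–(c): forbidden (ΔL, ΔJ).
(a)–(d): forbidden (parity, ΔL, ΔJ).
(a)–(e): forbidden (ΔL, ΔJ).
(b)–(c): forbidden (parity, ΔS, ΔL).
(b)–(d): forbidden (ΔS).
(b)–(e): forbidden (parity, ΔS).
(c)–(d): allowed.
(c)–(e): forbidden (parity).
(d)–(e): allowed.
Allowed pairs: 2 of 10.

2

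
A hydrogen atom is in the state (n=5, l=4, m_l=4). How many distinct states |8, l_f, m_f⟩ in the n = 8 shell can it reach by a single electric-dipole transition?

E1 requires Δl = ±1, so l_f ∈ {3, 5}; with 0 ≤ l_f ≤ n_f−1 = 7, the allowed l_f values are {3, 5}.
For l_f = 3: m_f ∈ {m_i−1, m_i, m_i+1} ∩ [−3, 3] = {3} → 1 state.
For l_f = 5: m_f ∈ {m_i−1, m_i, m_i+1} ∩ [−5, 5] = {3, 4, 5} → 3 states.
Total: 4.

4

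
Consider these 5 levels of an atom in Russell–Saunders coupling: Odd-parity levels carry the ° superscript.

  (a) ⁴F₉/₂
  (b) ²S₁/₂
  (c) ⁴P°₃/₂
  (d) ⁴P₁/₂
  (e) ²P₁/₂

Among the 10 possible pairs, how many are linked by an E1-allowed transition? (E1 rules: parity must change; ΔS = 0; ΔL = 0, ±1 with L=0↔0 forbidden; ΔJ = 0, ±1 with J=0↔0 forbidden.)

1

(a)–(b): forbidden (parity, ΔS, ΔL, ΔJ).
(a)–(c): forbidden (ΔL, ΔJ).
(a)–(d): forbidden (parity, ΔL, ΔJ).
(a)–(e): forbidden (parity, ΔS, ΔL, ΔJ).
(b)–(c): forbidden (ΔS).
(b)–(d): forbidden (parity, ΔS).
(b)–(e): forbidden (parity).
(c)–(d): allowed.
(c)–(e): forbidden (ΔS).
(d)–(e): forbidden (parity, ΔS).
Allowed pairs: 1 of 10.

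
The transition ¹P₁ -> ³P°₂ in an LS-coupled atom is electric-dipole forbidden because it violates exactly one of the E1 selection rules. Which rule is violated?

Reading off the term symbols: S 0→1, L 1→1, J 1→2, parity even→odd.
Parity must change: even → odd — satisfied.
ΔS = 0: S: 0 → 1 — violated.
ΔL = 0, ±1 (not L=0↔0): L: 1 → 1, ΔL = +0 — satisfied.
ΔJ = 0, ±1 (not J=0↔0): J: 1 → 2, ΔJ = +1 — satisfied.

the ΔS = 0 rule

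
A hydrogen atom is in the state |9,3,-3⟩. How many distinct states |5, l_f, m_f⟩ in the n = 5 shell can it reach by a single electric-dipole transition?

E1 requires Δl = ±1, so l_f ∈ {2, 4}; with 0 ≤ l_f ≤ n_f−1 = 4, the allowed l_f values are {2, 4}.
For l_f = 2: m_f ∈ {m_i−1, m_i, m_i+1} ∩ [−2, 2] = {-2} → 1 state.
For l_f = 4: m_f ∈ {m_i−1, m_i, m_i+1} ∩ [−4, 4] = {-4, -3, -2} → 3 states.
Total: 4.

4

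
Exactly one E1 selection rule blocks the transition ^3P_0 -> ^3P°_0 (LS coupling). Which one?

the J=0 ↔ J=0 exclusion

Parity must change: even → odd — ok.
ΔS = 0: S: 1 → 1 — ok.
ΔL = 0, ±1 (not L=0↔0): L: 1 → 1, ΔL = +0 — ok.
ΔJ = 0, ±1 (not J=0↔0): J: 0 → 0, ΔJ = +0 — fails.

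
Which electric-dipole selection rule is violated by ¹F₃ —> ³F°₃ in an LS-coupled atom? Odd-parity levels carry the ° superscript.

Parity must change: even → odd — ok.
ΔS = 0: S: 0 → 1 — fails.
ΔL = 0, ±1 (not L=0↔0): L: 3 → 3, ΔL = +0 — ok.
ΔJ = 0, ±1 (not J=0↔0): J: 3 → 3, ΔJ = +0 — ok.

the ΔS = 0 rule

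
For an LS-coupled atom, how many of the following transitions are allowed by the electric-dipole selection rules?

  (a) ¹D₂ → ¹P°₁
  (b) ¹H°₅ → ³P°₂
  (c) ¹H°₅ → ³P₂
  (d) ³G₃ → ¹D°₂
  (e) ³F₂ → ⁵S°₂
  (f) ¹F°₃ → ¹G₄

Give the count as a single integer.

2

(a) allowed
(b) forbidden (parity, ΔS, ΔL, ΔJ fail)
(c) forbidden (ΔS, ΔL, ΔJ fail)
(d) forbidden (ΔS, ΔL fail)
(e) forbidden (ΔS, ΔL fail)
(f) allowed
Total allowed: 2 of 6.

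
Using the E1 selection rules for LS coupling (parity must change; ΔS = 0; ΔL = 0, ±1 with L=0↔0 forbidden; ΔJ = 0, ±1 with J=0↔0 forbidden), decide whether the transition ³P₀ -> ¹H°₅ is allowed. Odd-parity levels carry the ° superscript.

Initial level: S=1, L=1, J=0, parity even. Final level: S=0, L=5, J=5, parity odd.
Parity must change: even → odd — passes.
ΔS = 0: S: 1 → 0 — fails.
ΔL = 0, ±1 (not L=0↔0): L: 1 → 5, ΔL = +4 — fails.
ΔJ = 0, ±1 (not J=0↔0): J: 0 → 5, ΔJ = +5 — fails.
Rule(s) violated: ΔS, ΔL, ΔJ.

forbidden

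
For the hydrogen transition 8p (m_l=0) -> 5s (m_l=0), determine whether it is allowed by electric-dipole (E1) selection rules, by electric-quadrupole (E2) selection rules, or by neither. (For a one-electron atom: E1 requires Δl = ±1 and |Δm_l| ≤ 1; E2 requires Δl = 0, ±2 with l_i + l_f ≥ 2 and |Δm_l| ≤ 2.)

Δl = 0 − 1 = -1; l_i + l_f = 1.
Δm_l = +0.
E1 (Δl = ±1, |Δm_l| ≤ 1): satisfied.
E2 (Δl = 0,±2, l_i+l_f ≥ 2, |Δm_l| ≤ 2): not satisfied.

E1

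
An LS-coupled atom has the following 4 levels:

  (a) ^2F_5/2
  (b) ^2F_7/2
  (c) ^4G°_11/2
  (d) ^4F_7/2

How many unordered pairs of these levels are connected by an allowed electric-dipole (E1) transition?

(a)–(b): forbidden (parity).
(a)–(c): forbidden (ΔS, ΔJ).
(a)–(d): forbidden (parity, ΔS).
(b)–(c): forbidden (ΔS, ΔJ).
(b)–(d): forbidden (parity, ΔS).
(c)–(d): forbidden (ΔJ).
Allowed pairs: 0 of 6.

0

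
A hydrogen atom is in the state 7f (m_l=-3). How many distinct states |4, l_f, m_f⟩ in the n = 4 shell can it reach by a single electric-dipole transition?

E1 requires Δl = ±1, so l_f ∈ {2, 4}; with 0 ≤ l_f ≤ n_f−1 = 3, the allowed l_f values are {2}.
For l_f = 2: m_f ∈ {m_i−1, m_i, m_i+1} ∩ [−2, 2] = {-2} → 1 state.
Total: 1.

1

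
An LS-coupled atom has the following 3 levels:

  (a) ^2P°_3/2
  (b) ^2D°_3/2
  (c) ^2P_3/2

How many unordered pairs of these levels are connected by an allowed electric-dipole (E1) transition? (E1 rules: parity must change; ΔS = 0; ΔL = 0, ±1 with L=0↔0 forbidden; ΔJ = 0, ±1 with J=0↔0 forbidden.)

2

(a)–(b): forbidden (parity).
(a)–(c): allowed.
(b)–(c): allowed.
Allowed pairs: 2 of 3.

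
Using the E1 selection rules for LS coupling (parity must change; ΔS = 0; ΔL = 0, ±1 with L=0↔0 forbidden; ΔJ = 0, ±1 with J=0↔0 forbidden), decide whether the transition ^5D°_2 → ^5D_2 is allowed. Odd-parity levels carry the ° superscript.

Initial level: S=2, L=2, J=2, parity odd. Final level: S=2, L=2, J=2, parity even.
Parity must change: odd → even — ok.
ΔS = 0: S: 2 → 2 — ok.
ΔL = 0, ±1 (not L=0↔0): L: 2 → 2, ΔL = +0 — ok.
ΔJ = 0, ±1 (not J=0↔0): J: 2 → 2, ΔJ = +0 — ok.
All four E1 rules are satisfied.

allowed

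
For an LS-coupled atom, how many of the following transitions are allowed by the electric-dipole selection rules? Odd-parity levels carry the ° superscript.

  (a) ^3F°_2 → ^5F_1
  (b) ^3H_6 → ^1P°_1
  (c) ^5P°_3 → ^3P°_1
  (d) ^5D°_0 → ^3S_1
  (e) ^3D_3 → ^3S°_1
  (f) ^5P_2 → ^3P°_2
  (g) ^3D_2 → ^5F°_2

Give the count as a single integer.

(a) forbidden (ΔS fails)
(b) forbidden (ΔS, ΔL, ΔJ fail)
(c) forbidden (parity, ΔS, ΔJ fail)
(d) forbidden (ΔS, ΔL fail)
(e) forbidden (ΔL, ΔJ fail)
(f) forbidden (ΔS fails)
(g) forbidden (ΔS fails)
Total allowed: 0 of 7.

0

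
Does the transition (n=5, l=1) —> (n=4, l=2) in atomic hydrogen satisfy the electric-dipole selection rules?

allowed

Δl = 2 − 1 = +1; the E1 rule Δl = ±1 is passes.
All E1 selection rules are satisfied.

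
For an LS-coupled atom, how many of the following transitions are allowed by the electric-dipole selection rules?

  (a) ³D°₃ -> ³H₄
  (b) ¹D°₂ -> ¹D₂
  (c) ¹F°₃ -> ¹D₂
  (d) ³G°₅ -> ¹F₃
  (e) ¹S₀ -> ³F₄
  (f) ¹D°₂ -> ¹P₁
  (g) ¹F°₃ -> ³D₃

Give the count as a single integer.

3

(a) forbidden (ΔL fails)
(b) allowed
(c) allowed
(d) forbidden (ΔS, ΔJ fail)
(e) forbidden (parity, ΔS, ΔL, ΔJ fail)
(f) allowed
(g) forbidden (ΔS fails)
Total allowed: 3 of 7.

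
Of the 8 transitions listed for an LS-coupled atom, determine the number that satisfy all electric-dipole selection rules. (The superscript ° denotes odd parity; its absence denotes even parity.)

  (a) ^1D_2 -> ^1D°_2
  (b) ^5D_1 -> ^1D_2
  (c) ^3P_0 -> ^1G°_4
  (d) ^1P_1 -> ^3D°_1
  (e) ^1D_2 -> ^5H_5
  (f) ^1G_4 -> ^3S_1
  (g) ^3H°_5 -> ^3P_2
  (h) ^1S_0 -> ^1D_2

(a) allowed
(b) forbidden (parity, ΔS fail)
(c) forbidden (ΔS, ΔL, ΔJ fail)
(d) forbidden (ΔS fails)
(e) forbidden (parity, ΔS, ΔL, ΔJ fail)
(f) forbidden (parity, ΔS, ΔL, ΔJ fail)
(g) forbidden (ΔL, ΔJ fail)
(h) forbidden (parity, ΔL, ΔJ fail)
Total allowed: 1 of 8.

1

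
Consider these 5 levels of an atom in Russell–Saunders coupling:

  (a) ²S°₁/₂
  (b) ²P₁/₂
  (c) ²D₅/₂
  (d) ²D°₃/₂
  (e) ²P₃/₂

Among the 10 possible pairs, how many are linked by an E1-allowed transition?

5

(a)–(b): allowed.
(a)–(c): forbidden (ΔL, ΔJ).
(a)–(d): forbidden (parity, ΔL).
(a)–(e): allowed.
(b)–(c): forbidden (parity, ΔJ).
(b)–(d): allowed.
(b)–(e): forbidden (parity).
(c)–(d): allowed.
(c)–(e): forbidden (parity).
(d)–(e): allowed.
Allowed pairs: 5 of 10.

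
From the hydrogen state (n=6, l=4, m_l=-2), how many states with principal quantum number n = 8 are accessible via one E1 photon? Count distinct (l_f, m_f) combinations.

E1 requires Δl = ±1, so l_f ∈ {3, 5}; with 0 ≤ l_f ≤ n_f−1 = 7, the allowed l_f values are {3, 5}.
For l_f = 3: m_f ∈ {m_i−1, m_i, m_i+1} ∩ [−3, 3] = {-3, -2, -1} → 3 states.
For l_f = 5: m_f ∈ {m_i−1, m_i, m_i+1} ∩ [−5, 5] = {-3, -2, -1} → 3 states.
Total: 6.

6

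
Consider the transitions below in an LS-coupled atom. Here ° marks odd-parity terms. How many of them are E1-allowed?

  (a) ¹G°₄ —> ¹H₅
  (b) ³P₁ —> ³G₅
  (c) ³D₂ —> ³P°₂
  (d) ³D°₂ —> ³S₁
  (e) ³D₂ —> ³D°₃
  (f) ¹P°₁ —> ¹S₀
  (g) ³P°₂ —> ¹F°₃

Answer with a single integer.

(a) allowed
(b) forbidden (parity, ΔL, ΔJ fail)
(c) allowed
(d) forbidden (ΔL fails)
(e) allowed
(f) allowed
(g) forbidden (parity, ΔS, ΔL fail)
Total allowed: 4 of 7.

4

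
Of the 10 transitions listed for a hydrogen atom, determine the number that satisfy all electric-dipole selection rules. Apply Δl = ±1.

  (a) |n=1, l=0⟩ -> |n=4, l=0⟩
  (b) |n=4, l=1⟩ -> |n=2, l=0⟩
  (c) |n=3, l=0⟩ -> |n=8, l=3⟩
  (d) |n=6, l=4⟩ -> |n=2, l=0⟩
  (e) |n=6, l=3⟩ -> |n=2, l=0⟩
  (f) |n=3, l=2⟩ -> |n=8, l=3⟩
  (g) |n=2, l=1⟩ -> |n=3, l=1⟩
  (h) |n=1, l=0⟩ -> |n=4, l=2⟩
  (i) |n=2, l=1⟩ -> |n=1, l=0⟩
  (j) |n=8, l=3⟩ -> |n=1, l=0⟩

3

(a) forbidden — Δl = +0 (E1 requires Δl = ±1)
(b) allowed
(c) forbidden — Δl = +3 (E1 requires Δl = ±1)
(d) forbidden — Δl = -4 (E1 requires Δl = ±1)
(e) forbidden — Δl = -3 (E1 requires Δl = ±1)
(f) allowed
(g) forbidden — Δl = +0 (E1 requires Δl = ±1)
(h) forbidden — Δl = +2 (E1 requires Δl = ±1)
(i) allowed
(j) forbidden — Δl = -3 (E1 requires Δl = ±1)
Total allowed: 3 of 10.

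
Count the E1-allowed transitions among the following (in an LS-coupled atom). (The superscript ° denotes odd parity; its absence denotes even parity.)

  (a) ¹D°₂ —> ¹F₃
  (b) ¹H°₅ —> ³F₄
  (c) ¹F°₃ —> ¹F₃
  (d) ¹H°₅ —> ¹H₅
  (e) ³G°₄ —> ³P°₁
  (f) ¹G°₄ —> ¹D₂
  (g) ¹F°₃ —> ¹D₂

4

(a) allowed
(b) forbidden (ΔS, ΔL fail)
(c) allowed
(d) allowed
(e) forbidden (parity, ΔL, ΔJ fail)
(f) forbidden (ΔL, ΔJ fail)
(g) allowed
Total allowed: 4 of 7.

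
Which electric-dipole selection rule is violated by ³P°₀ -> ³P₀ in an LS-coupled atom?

Reading off the term symbols: S 1→1, L 1→1, J 0→0, parity odd→even.
Parity must change: odd → even — ok.
ΔJ = 0, ±1 (not J=0↔0): J: 0 → 0, ΔJ = +0 — fails.
ΔL = 0, ±1 (not L=0↔0): L: 1 → 1, ΔL = +0 — ok.
ΔS = 0: S: 1 → 1 — ok.

the J=0 ↔ J=0 exclusion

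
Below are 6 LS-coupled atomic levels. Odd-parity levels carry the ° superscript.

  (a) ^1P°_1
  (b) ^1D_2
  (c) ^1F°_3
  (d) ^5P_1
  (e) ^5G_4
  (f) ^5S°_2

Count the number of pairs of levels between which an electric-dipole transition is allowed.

3

(a)–(b): allowed.
(a)–(c): forbidden (parity, ΔL, ΔJ).
(a)–(d): forbidden (ΔS).
(a)–(e): forbidden (ΔS, ΔL, ΔJ).
(a)–(f): forbidden (parity, ΔS).
(b)–(c): allowed.
(b)–(d): forbidden (parity, ΔS).
(b)–(e): forbidden (parity, ΔS, ΔL, ΔJ).
(b)–(f): forbidden (ΔS, ΔL).
(c)–(d): forbidden (ΔS, ΔL, ΔJ).
(c)–(e): forbidden (ΔS).
(c)–(f): forbidden (parity, ΔS, ΔL).
(d)–(e): forbidden (parity, ΔL, ΔJ).
(d)–(f): allowed.
(e)–(f): forbidden (ΔL, ΔJ).
Allowed pairs: 3 of 15.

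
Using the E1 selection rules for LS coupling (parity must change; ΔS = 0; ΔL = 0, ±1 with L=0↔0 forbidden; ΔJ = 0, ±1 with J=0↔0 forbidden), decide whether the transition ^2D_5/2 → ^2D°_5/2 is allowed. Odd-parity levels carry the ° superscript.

Initial level: S=1/2, L=2, J=5/2, parity even. Final level: S=1/2, L=2, J=5/2, parity odd.
Parity must change: even → odd — ✓.
ΔJ = 0, ±1 (not J=0↔0): J: 5/2 → 5/2, ΔJ = +0 — ✓.
ΔL = 0, ±1 (not L=0↔0): L: 2 → 2, ΔL = +0 — ✓.
ΔS = 0: S: 1/2 → 1/2 — ✓.
All four E1 rules are satisfied.

allowed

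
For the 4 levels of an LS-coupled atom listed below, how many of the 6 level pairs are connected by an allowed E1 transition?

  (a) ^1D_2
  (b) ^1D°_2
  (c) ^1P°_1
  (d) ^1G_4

(a)–(b): allowed.
(a)–(c): allowed.
(a)–(d): forbidden (parity, ΔL, ΔJ).
(b)–(c): forbidden (parity).
(b)–(d): forbidden (ΔL, ΔJ).
(c)–(d): forbidden (ΔL, ΔJ).
Allowed pairs: 2 of 6.

2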